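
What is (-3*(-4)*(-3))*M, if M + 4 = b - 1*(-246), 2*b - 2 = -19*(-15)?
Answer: -13878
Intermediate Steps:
b = 287/2 (b = 1 + (-19*(-15))/2 = 1 + (½)*285 = 1 + 285/2 = 287/2 ≈ 143.50)
M = 771/2 (M = -4 + (287/2 - 1*(-246)) = -4 + (287/2 + 246) = -4 + 779/2 = 771/2 ≈ 385.50)
(-3*(-4)*(-3))*M = (-3*(-4)*(-3))*(771/2) = (12*(-3))*(771/2) = -36*771/2 = -13878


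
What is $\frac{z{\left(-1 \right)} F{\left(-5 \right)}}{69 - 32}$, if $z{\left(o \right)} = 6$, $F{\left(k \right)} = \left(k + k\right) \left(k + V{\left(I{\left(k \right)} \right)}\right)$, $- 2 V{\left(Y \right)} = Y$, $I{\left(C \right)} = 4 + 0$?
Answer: $\frac{420}{37} \approx 11.351$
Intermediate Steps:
$I{\left(C \right)} = 4$
$V{\left(Y \right)} = - \frac{Y}{2}$
$F{\left(k \right)} = 2 k \left(-2 + k\right)$ ($F{\left(k \right)} = \left(k + k\right) \left(k - 2\right) = 2 k \left(k - 2\right) = 2 k \left(-2 + k\right)$)
$\frac{z{\left(-1 \right)} F{\left(-5 \right)}}{69 - 32} = \frac{6 \cdot 2 \left(-5\right) \left(-2 - 5\right)}{69 - 32} = \frac{6 \cdot 2 \left(-5\right) \left(-7\right)}{37} = 6 \cdot 70 \cdot \frac{1}{37} = 420 \cdot \frac{1}{37} = \frac{420}{37}$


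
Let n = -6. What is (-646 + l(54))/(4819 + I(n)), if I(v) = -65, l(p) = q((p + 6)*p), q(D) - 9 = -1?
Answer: -319/2377 ≈ -0.13420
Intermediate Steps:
q(D) = 8 (q(D) = 9 - 1 = 8)
l(p) = 8
(-646 + l(54))/(4819 + I(n)) = (-646 + 8)/(4819 - 65) = -638/4754 = -638*1/4754 = -319/2377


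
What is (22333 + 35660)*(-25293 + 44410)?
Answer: 1108652181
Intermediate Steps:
(22333 + 35660)*(-25293 + 44410) = 57993*19117 = 1108652181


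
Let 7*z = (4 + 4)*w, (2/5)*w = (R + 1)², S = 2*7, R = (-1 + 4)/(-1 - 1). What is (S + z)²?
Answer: 10609/49 ≈ 216.51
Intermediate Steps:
R = -3/2 (R = 3/(-2) = 3*(-½) = -3/2 ≈ -1.5000)
S = 14
w = 5/8 (w = 5*(-3/2 + 1)²/2 = 5*(-½)²/2 = (5/2)*(¼) = 5/8 ≈ 0.62500)
z = 5/7 (z = ((4 + 4)*(5/8))/7 = (8*(5/8))/7 = (⅐)*5 = 5/7 ≈ 0.71429)
(S + z)² = (14 + 5/7)² = (103/7)² = 10609/49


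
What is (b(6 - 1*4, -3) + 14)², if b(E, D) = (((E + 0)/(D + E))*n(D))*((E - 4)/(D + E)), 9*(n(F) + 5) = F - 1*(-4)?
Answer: 91204/81 ≈ 1126.0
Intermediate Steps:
n(F) = -41/9 + F/9 (n(F) = -5 + (F - 1*(-4))/9 = -5 + (F + 4)/9 = -5 + (4 + F)/9 = -5 + (4/9 + F/9) = -41/9 + F/9)
b(E, D) = E*(-4 + E)*(-41/9 + D/9)/(D + E)² (b(E, D) = (((E + 0)/(D + E))*(-41/9 + D/9))*((E - 4)/(D + E)) = ((E/(D + E))*(-41/9 + D/9))*((-4 + E)/(D + E)) = (E*(-41/9 + D/9)/(D + E))*((-4 + E)/(D + E)) = E*(-4 + E)*(-41/9 + D/9)/(D + E)²)
(b(6 - 1*4, -3) + 14)² = ((6 - 1*4)*(-41 - 3)*(-4 + (6 - 1*4))/(9*(-3 + (6 - 1*4))²) + 14)² = ((⅑)*(6 - 4)*(-44)*(-4 + (6 - 4))/(-3 + (6 - 4))² + 14)² = ((⅑)*2*(-44)*(-4 + 2)/(-3 + 2)² + 14)² = ((⅑)*2*(-44)*(-2)/(-1)² + 14)² = ((⅑)*2*1*(-44)*(-2) + 14)² = (176/9 + 14)² = (302/9)² = 91204/81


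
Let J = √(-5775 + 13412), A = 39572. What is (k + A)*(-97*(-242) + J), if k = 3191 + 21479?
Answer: 1508016708 + 64242*√7637 ≈ 1.5136e+9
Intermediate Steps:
J = √7637 ≈ 87.390
k = 24670
(k + A)*(-97*(-242) + J) = (24670 + 39572)*(-97*(-242) + √7637) = 64242*(23474 + √7637) = 1508016708 + 64242*√7637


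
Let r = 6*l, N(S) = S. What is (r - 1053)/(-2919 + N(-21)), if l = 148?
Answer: 11/196 ≈ 0.056122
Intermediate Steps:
r = 888 (r = 6*148 = 888)
(r - 1053)/(-2919 + N(-21)) = (888 - 1053)/(-2919 - 21) = -165/(-2940) = -165*(-1/2940) = 11/196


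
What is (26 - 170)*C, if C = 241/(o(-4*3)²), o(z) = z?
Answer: -241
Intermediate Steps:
C = 241/144 (C = 241/((-4*3)²) = 241/((-12)²) = 241/144 ≈ 1.6736)
(26 - 170)*C = (26 - 170)*(241/144) = -144*241/144 = -241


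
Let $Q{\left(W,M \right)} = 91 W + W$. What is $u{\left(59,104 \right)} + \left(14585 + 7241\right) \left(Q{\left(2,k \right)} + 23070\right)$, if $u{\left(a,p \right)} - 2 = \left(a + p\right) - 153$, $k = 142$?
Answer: $507541816$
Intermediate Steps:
$Q{\left(W,M \right)} = 92 W$
$u{\left(a,p \right)} = -151 + a + p$ ($u{\left(a,p \right)} = 2 - \left(153 - a - p\right) = 2 + \left(-153 + a + p\right) = -151 + a + p$)
$u{\left(59,104 \right)} + \left(14585 + 7241\right) \left(Q{\left(2,k \right)} + 23070\right) = \left(-151 + 59 + 104\right) + \left(14585 + 7241\right) \left(92 \cdot 2 + 23070\right) = 12 + 21826 \left(184 + 23070\right) = 12 + 21826 \cdot 23254 = 12 + 507541804 = 507541816$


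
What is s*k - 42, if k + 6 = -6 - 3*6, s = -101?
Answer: 2988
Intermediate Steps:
k = -30 (k = -6 + (-6 - 3*6) = -6 + (-6 - 18) = -6 - 24 = -30)
s*k - 42 = -101*(-30) - 42 = 3030 - 42 = 2988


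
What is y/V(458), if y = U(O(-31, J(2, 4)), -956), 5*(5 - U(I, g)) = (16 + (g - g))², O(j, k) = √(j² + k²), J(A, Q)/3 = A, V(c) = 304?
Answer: -231/1520 ≈ -0.15197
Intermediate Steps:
J(A, Q) = 3*A
U(I, g) = -231/5 (U(I, g) = 5 - (16 + (g - g))²/5 = 5 - (16 + 0)²/5 = 5 - ⅕*16² = 5 - ⅕*256 = 5 - 256/5 = -231/5)
y = -231/5 ≈ -46.200
y/V(458) = -231/5/304 = -231/5*1/304 = -231/1520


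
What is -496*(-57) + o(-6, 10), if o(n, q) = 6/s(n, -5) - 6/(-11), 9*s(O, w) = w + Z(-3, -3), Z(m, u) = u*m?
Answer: 622293/22 ≈ 28286.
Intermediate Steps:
Z(m, u) = m*u
s(O, w) = 1 + w/9 (s(O, w) = (w - 3*(-3))/9 = (w + 9)/9 = (9 + w)/9 = 1 + w/9)
o(n, q) = 309/22 (o(n, q) = 6/(1 + (⅑)*(-5)) - 6/(-11) = 6/(1 - 5/9) - 6*(-1/11) = 6/(4/9) + 6/11 = 6*(9/4) + 6/11 = 27/2 + 6/11 = 309/22)
-496*(-57) + o(-6, 10) = -496*(-57) + 309/22 = 28272 + 309/22 = 622293/22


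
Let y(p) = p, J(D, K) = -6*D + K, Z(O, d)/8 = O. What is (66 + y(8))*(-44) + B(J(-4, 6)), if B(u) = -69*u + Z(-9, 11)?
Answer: -5398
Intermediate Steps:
Z(O, d) = 8*O
J(D, K) = K - 6*D
B(u) = -72 - 69*u (B(u) = -69*u + 8*(-9) = -69*u - 72 = -72 - 69*u)
(66 + y(8))*(-44) + B(J(-4, 6)) = (66 + 8)*(-44) + (-72 - 69*(6 - 6*(-4))) = 74*(-44) + (-72 - 69*(6 + 24)) = -3256 + (-72 - 69*30) = -3256 + (-72 - 2070) = -3256 - 2142 = -5398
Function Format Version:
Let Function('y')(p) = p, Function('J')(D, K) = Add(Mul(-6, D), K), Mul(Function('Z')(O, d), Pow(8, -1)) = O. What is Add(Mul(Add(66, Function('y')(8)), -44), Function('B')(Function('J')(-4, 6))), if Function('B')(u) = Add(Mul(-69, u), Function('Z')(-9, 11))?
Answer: -5398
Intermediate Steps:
Function('Z')(O, d) = Mul(8, O)
Function('J')(D, K) = Add(K, Mul(-6, D))
Function('B')(u) = Add(-72, Mul(-69, u)) (Function('B')(u) = Add(Mul(-69, u), Mul(8, -9)) = Add(Mul(-69, u), -72) = Add(-72, Mul(-69, u)))
Add(Mul(Add(66, Function('y')(8)), -44), Function('B')(Function('J')(-4, 6))) = Add(Mul(Add(66, 8), -44), Add(-72, Mul(-69, Add(6, Mul(-6, -4))))) = Add(Mul(74, -44), Add(-72, Mul(-69, Add(6, 24)))) = Add(-3256, Add(-72, Mul(-69, 30))) = Add(-3256, Add(-72, -2070)) = Add(-3256, -2142) = -5398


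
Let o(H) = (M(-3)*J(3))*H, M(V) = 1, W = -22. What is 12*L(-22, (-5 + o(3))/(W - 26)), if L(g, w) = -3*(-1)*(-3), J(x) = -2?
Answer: -108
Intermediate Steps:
o(H) = -2*H (o(H) = (1*(-2))*H = -2*H)
L(g, w) = -9 (L(g, w) = 3*(-3) = -9)
12*L(-22, (-5 + o(3))/(W - 26)) = 12*(-9) = -108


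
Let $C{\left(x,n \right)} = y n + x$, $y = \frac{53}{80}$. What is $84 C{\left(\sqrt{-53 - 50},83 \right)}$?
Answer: $\frac{92379}{20} + 84 i \sqrt{103} \approx 4619.0 + 852.51 i$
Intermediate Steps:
$y = \frac{53}{80}$ ($y = 53 \cdot \frac{1}{80} = \frac{53}{80} \approx 0.6625$)
$C{\left(x,n \right)} = x + \frac{53 n}{80}$ ($C{\left(x,n \right)} = \frac{53 n}{80} + x = x + \frac{53 n}{80}$)
$84 C{\left(\sqrt{-53 - 50},83 \right)} = 84 \left(\sqrt{-53 - 50} + \frac{53}{80} \cdot 83\right) = 84 \left(\sqrt{-103} + \frac{4399}{80}\right) = 84 \left(i \sqrt{103} + \frac{4399}{80}\right) = 84 \left(\frac{4399}{80} + i \sqrt{103}\right) = \frac{92379}{20} + 84 i \sqrt{103}$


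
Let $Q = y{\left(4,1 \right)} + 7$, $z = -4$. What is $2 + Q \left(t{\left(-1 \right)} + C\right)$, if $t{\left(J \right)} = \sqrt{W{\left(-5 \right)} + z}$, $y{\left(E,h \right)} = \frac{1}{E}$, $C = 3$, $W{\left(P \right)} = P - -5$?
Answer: $\frac{95}{4} + \frac{29 i}{2} \approx 23.75 + 14.5 i$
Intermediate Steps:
$W{\left(P \right)} = 5 + P$ ($W{\left(P \right)} = P + 5 = 5 + P$)
$Q = \frac{29}{4}$ ($Q = \frac{1}{4} + 7 = \frac{29}{4} \approx 7.25$)
$t{\left(J \right)} = 2 i$ ($t{\left(J \right)} = \sqrt{\left(5 - 5\right) - 4} = \sqrt{0 - 4} = \sqrt{-4} = 2 i$)
$2 + Q \left(t{\left(-1 \right)} + C\right) = 2 + \frac{29 \left(2 i + 3\right)}{4} = 2 + \frac{29 \left(3 + 2 i\right)}{4} = 2 + \left(\frac{87}{4} + \frac{29 i}{2}\right) = \frac{95}{4} + \frac{29 i}{2}$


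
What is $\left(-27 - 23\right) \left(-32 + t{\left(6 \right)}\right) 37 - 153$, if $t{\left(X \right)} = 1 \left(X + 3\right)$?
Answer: $42397$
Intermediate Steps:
$t{\left(X \right)} = 3 + X$ ($t{\left(X \right)} = 1 \left(3 + X\right) = 3 + X$)
$\left(-27 - 23\right) \left(-32 + t{\left(6 \right)}\right) 37 - 153 = \left(-27 - 23\right) \left(-32 + \left(3 + 6\right)\right) 37 - 153 = - 50 \left(-32 + 9\right) 37 - 153 = \left(-50\right) \left(-23\right) 37 - 153 = 1150 \cdot 37 - 153 = 42550 - 153 = 42397$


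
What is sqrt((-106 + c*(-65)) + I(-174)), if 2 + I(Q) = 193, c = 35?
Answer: I*sqrt(2190) ≈ 46.797*I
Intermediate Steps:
I(Q) = 191 (I(Q) = -2 + 193 = 191)
sqrt((-106 + c*(-65)) + I(-174)) = sqrt((-106 + 35*(-65)) + 191) = sqrt((-106 - 2275) + 191) = sqrt(-2381 + 191) = sqrt(-2190) = I*sqrt(2190)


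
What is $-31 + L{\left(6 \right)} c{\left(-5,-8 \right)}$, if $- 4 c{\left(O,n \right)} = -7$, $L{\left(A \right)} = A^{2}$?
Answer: $32$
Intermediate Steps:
$c{\left(O,n \right)} = \frac{7}{4}$ ($c{\left(O,n \right)} = \left(- \frac{1}{4}\right) \left(-7\right) = \frac{7}{4}$)
$-31 + L{\left(6 \right)} c{\left(-5,-8 \right)} = -31 + 6^{2} \cdot \frac{7}{4} = -31 + 36 \cdot \frac{7}{4} = -31 + 63 = 32$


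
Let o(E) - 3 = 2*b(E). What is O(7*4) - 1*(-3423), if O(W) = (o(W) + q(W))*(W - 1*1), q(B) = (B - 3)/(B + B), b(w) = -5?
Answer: 181779/56 ≈ 3246.1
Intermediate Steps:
o(E) = -7 (o(E) = 3 + 2*(-5) = 3 - 10 = -7)
q(B) = (-3 + B)/(2*B) (q(B) = (-3 + B)/((2*B)) = (-3 + B)*(1/(2*B)) = (-3 + B)/(2*B))
O(W) = (-1 + W)*(-7 + (-3 + W)/(2*W)) (O(W) = (-7 + (-3 + W)/(2*W))*(W - 1*1) = (-7 + (-3 + W)/(2*W))*(W - 1) = (-7 + (-3 + W)/(2*W))*(-1 + W) = (-1 + W)*(-7 + (-3 + W)/(2*W)))
O(7*4) - 1*(-3423) = (5 - 91*4/2 + 3/(2*((7*4)))) - 1*(-3423) = (5 - 13/2*28 + (3/2)/28) + 3423 = (5 - 182 + (3/2)*(1/28)) + 3423 = (5 - 182 + 3/56) + 3423 = -9909/56 + 3423 = 181779/56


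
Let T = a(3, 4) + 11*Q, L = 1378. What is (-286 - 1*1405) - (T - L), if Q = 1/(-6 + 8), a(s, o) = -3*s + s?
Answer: -625/2 ≈ -312.50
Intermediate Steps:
a(s, o) = -2*s
Q = 1/2 ≈ 0.50000
T = -1/2 (T = -2*3 + 11*(1/2) = -6 + 11/2 = -1/2 ≈ -0.50000)
(-286 - 1*1405) - (T - L) = (-286 - 1*1405) - (-1/2 - 1*1378) = (-286 - 1405) - (-1/2 - 1378) = -1691 - 1*(-2757/2) = -1691 + 2757/2 = -625/2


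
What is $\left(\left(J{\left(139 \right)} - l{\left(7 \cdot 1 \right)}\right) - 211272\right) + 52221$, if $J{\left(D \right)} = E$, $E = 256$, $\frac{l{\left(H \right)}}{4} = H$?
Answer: $-158823$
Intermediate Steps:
$l{\left(H \right)} = 4 H$
$J{\left(D \right)} = 256$
$\left(\left(J{\left(139 \right)} - l{\left(7 \cdot 1 \right)}\right) - 211272\right) + 52221 = \left(\left(256 - 4 \cdot 7 \cdot 1\right) - 211272\right) + 52221 = \left(\left(256 - 4 \cdot 7\right) - 211272\right) + 52221 = \left(\left(256 - 28\right) - 211272\right) + 52221 = \left(228 - 211272\right) + 52221 = -211044 + 52221 = -158823$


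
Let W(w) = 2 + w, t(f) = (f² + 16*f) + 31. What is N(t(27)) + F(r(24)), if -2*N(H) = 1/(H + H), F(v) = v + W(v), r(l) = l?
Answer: 238399/4768 ≈ 50.000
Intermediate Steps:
t(f) = 31 + f² + 16*f
F(v) = 2 + 2*v (F(v) = v + (2 + v) = 2 + 2*v)
N(H) = -1/(4*H) (N(H) = -1/(2*(H + H)) = -1/(2*H)/2 = -1/(4*H))
N(t(27)) + F(r(24)) = -1/(4*(31 + 27² + 16*27)) + (2 + 2*24) = -1/(4*(31 + 729 + 432)) + (2 + 48) = -¼/1192 + 50 = -¼*1/1192 + 50 = -1/4768 + 50 = 238399/4768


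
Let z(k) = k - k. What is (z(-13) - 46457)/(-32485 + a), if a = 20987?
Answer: 46457/11498 ≈ 4.0404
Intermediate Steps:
z(k) = 0
(z(-13) - 46457)/(-32485 + a) = (0 - 46457)/(-32485 + 20987) = -46457/(-11498) = -46457*(-1/11498) = 46457/11498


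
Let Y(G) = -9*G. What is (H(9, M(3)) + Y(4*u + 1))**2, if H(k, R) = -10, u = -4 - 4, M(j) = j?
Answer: 72361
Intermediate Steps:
u = -8
(H(9, M(3)) + Y(4*u + 1))**2 = (-10 - 9*(4*(-8) + 1))**2 = (-10 - 9*(-32 + 1))**2 = (-10 - 9*(-31))**2 = (-10 + 279)**2 = 269**2 = 72361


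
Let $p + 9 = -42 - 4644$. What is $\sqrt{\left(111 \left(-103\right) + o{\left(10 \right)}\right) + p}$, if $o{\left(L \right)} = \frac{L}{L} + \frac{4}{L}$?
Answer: $\frac{i \sqrt{403165}}{5} \approx 126.99 i$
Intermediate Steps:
$o{\left(L \right)} = 1 + \frac{4}{L}$
$p = -4695$ ($p = -9 - 4686 = -4695$)
$\sqrt{\left(111 \left(-103\right) + o{\left(10 \right)}\right) + p} = \sqrt{\left(111 \left(-103\right) + \frac{4 + 10}{10}\right) - 4695} = \sqrt{\left(-11433 + \frac{1}{10} \cdot 14\right) - 4695} = \sqrt{\left(-11433 + \frac{7}{5}\right) - 4695} = \sqrt{- \frac{57158}{5} - 4695} = \sqrt{- \frac{80633}{5}} = \frac{i \sqrt{403165}}{5}$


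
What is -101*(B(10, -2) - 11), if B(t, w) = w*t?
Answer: 3131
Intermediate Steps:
B(t, w) = t*w
-101*(B(10, -2) - 11) = -101*(10*(-2) - 11) = -101*(-20 - 11) = -101*(-31) = 3131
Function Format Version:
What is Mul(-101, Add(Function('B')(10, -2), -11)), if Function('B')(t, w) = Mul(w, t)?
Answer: 3131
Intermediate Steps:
Function('B')(t, w) = Mul(t, w)
Mul(-101, Add(Function('B')(10, -2), -11)) = Mul(-101, Add(Mul(10, -2), -11)) = Mul(-101, Add(-20, -11)) = Mul(-101, -31) = 3131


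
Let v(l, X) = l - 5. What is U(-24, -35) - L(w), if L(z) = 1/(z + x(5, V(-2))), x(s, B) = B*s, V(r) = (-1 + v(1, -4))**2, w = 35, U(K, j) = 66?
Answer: 10559/160 ≈ 65.994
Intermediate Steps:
v(l, X) = -5 + l
V(r) = 25 (V(r) = (-1 + (-5 + 1))**2 = (-1 - 4)**2 = (-5)**2 = 25)
L(z) = 1/(125 + z) (L(z) = 1/(z + 25*5) = 1/(z + 125) = 1/(125 + z))
U(-24, -35) - L(w) = 66 - 1/(125 + 35) = 66 - 1/160 = 10559/160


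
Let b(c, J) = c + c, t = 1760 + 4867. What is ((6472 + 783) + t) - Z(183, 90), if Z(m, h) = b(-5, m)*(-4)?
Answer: 13842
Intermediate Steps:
t = 6627
b(c, J) = 2*c
Z(m, h) = 40 (Z(m, h) = (2*(-5))*(-4) = -10*(-4) = 40)
((6472 + 783) + t) - Z(183, 90) = ((6472 + 783) + 6627) - 1*40 = (7255 + 6627) - 40 = 13882 - 40 = 13842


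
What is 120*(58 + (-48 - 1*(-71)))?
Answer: 9720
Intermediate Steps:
120*(58 + (-48 - 1*(-71))) = 120*(58 + (-48 + 71)) = 120*(58 + 23) = 120*81 = 9720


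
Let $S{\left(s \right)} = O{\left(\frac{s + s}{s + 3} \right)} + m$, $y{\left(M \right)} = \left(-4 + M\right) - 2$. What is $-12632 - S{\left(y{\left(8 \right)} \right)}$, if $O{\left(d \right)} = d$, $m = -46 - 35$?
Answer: $- \frac{62759}{5} \approx -12552.0$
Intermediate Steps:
$m = -81$ ($m = -46 - 35 = -81$)
$y{\left(M \right)} = -6 + M$
$S{\left(s \right)} = -81 + \frac{2 s}{3 + s}$ ($S{\left(s \right)} = \frac{s + s}{s + 3} - 81 = \frac{2 s}{3 + s} - 81 = -81 + \frac{2 s}{3 + s}$)
$-12632 - S{\left(y{\left(8 \right)} \right)} = -12632 - \frac{-243 - 79 \left(-6 + 8\right)}{3 + \left(-6 + 8\right)} = -12632 - \frac{-243 - 158}{3 + 2} = -12632 - \frac{-243 - 158}{5} = -12632 - \frac{1}{5} \left(-401\right) = -12632 - - \frac{401}{5} = -12632 + \frac{401}{5} = - \frac{62759}{5}$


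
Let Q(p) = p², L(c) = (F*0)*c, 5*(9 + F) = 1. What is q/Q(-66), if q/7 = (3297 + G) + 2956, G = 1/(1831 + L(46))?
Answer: 20036177/1993959 ≈ 10.048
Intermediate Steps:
F = -44/5 (F = -9 + (⅕)*1 = -9 + ⅕ = -44/5 ≈ -8.8000)
L(c) = 0 (L(c) = (-44/5*0)*c = 0*c = 0)
G = 1/1831 (G = 1/(1831 + 0) = 1/1831 ≈ 0.00054615)
q = 80144708/1831 (q = 7*((3297 + 1/1831) + 2956) = 7*(6036808/1831 + 2956) = 7*(11449244/1831) = 80144708/1831 ≈ 43771.)
q/Q(-66) = 80144708/(1831*((-66)²)) = (80144708/1831)/4356 = (80144708/1831)*(1/4356) = 20036177/1993959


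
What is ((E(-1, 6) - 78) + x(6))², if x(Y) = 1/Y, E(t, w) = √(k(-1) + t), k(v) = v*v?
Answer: 218089/36 ≈ 6058.0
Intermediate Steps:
k(v) = v²
E(t, w) = √(1 + t) (E(t, w) = √((-1)² + t) = √(1 + t))
((E(-1, 6) - 78) + x(6))² = ((√(1 - 1) - 78) + 1/6)² = ((√0 - 78) + ⅙)² = ((0 - 78) + ⅙)² = (-78 + ⅙)² = (-467/6)² = 218089/36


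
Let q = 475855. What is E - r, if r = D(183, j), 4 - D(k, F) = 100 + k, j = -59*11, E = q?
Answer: 476134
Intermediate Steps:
E = 475855
j = -649
D(k, F) = -96 - k (D(k, F) = 4 - (100 + k) = 4 + (-100 - k) = -96 - k)
r = -279 (r = -96 - 1*183 = -96 - 183 = -279)
E - r = 475855 - 1*(-279) = 475855 + 279 = 476134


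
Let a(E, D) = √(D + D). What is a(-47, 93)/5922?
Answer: √186/5922 ≈ 0.0023030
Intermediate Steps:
a(E, D) = √2*√D (a(E, D) = √(2*D) = √2*√D)
a(-47, 93)/5922 = (√2*√93)/5922 = √186*(1/5922) = √186/5922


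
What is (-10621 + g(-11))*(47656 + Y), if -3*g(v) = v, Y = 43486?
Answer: -2903054984/3 ≈ -9.6769e+8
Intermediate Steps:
g(v) = -v/3
(-10621 + g(-11))*(47656 + Y) = (-10621 - ⅓*(-11))*(47656 + 43486) = (-10621 + 11/3)*91142 = -31852/3*91142 = -2903054984/3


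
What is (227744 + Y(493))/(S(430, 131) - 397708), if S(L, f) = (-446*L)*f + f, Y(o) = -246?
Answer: -227498/25520757 ≈ -0.0089142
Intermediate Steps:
S(L, f) = f - 446*L*f (S(L, f) = -446*L*f + f = f - 446*L*f)
(227744 + Y(493))/(S(430, 131) - 397708) = (227744 - 246)/(131*(1 - 446*430) - 397708) = 227498/(131*(1 - 191780) - 397708) = 227498/(131*(-191779) - 397708) = 227498/(-25123049 - 397708) = 227498/(-25520757) = 227498*(-1/25520757) = -227498/25520757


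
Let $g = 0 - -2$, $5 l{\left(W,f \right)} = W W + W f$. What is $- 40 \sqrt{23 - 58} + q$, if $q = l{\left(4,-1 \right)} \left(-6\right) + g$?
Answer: $- \frac{62}{5} - 40 i \sqrt{35} \approx -12.4 - 236.64 i$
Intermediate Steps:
$l{\left(W,f \right)} = \frac{W^{2}}{5} + \frac{W f}{5}$ ($l{\left(W,f \right)} = \frac{W W + W f}{5} = \frac{W^{2} + W f}{5} = \frac{W^{2}}{5} + \frac{W f}{5}$)
$g = 2$ ($g = 0 + 2 = 2$)
$q = - \frac{62}{5}$ ($q = \frac{1}{5} \cdot 4 \left(4 - 1\right) \left(-6\right) + 2 = \frac{1}{5} \cdot 4 \cdot 3 \left(-6\right) + 2 = \frac{12}{5} \left(-6\right) + 2 = - \frac{72}{5} + 2 = - \frac{62}{5} \approx -12.4$)
$- 40 \sqrt{23 - 58} + q = - 40 \sqrt{23 - 58} - \frac{62}{5} = - 40 \sqrt{-35} - \frac{62}{5} = - 40 i \sqrt{35} - \frac{62}{5} = - \frac{62}{5} - 40 i \sqrt{35}$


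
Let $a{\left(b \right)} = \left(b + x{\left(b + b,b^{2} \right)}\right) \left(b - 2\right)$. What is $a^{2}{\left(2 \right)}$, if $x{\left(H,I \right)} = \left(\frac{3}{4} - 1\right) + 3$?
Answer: $0$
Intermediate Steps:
$x{\left(H,I \right)} = \frac{11}{4}$ ($x{\left(H,I \right)} = \left(3 \cdot \frac{1}{4} - 1\right) + 3 = \left(\frac{3}{4} - 1\right) + 3 = - \frac{1}{4} + 3 = \frac{11}{4}$)
$a{\left(b \right)} = \left(-2 + b\right) \left(\frac{11}{4} + b\right)$ ($a{\left(b \right)} = \left(b + \frac{11}{4}\right) \left(b - 2\right) = \left(\frac{11}{4} + b\right) \left(-2 + b\right) = \left(-2 + b\right) \left(\frac{11}{4} + b\right)$)
$a^{2}{\left(2 \right)} = \left(- \frac{11}{2} + 2^{2} + \frac{3}{4} \cdot 2\right)^{2} = \left(- \frac{11}{2} + 4 + \frac{3}{2}\right)^{2} = 0^{2} = 0$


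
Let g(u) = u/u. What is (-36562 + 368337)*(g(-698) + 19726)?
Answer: 6544925425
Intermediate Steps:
g(u) = 1
(-36562 + 368337)*(g(-698) + 19726) = (-36562 + 368337)*(1 + 19726) = 331775*19727 = 6544925425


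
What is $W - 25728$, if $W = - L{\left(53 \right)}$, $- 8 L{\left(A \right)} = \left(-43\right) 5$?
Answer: $- \frac{206039}{8} \approx -25755.0$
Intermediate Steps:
$L{\left(A \right)} = \frac{215}{8}$ ($L{\left(A \right)} = - \frac{\left(-43\right) 5}{8} = \left(- \frac{1}{8}\right) \left(-215\right) = \frac{215}{8}$)
$W = - \frac{215}{8}$ ($W = \left(-1\right) \frac{215}{8} = - \frac{215}{8} \approx -26.875$)
$W - 25728 = - \frac{215}{8} - 25728 = - \frac{206039}{8}$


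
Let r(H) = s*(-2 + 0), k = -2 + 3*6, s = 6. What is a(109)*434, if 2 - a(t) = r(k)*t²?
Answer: 61877116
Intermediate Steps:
k = 16 (k = -2 + 18 = 16)
r(H) = -12 (r(H) = 6*(-2 + 0) = 6*(-2) = -12)
a(t) = 2 + 12*t² (a(t) = 2 - (-12)*t² = 2 + 12*t²)
a(109)*434 = (2 + 12*109²)*434 = (2 + 12*11881)*434 = (2 + 142572)*434 = 142574*434 = 61877116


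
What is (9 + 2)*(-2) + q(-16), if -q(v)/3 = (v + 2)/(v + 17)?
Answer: 20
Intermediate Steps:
q(v) = -3*(2 + v)/(17 + v) (q(v) = -3*(v + 2)/(v + 17) = -3*(2 + v)/(17 + v))
(9 + 2)*(-2) + q(-16) = (9 + 2)*(-2) + 3*(-2 - 1*(-16))/(17 - 16) = 11*(-2) + 3*(-2 + 16)/1 = -22 + 3*1*14 = -22 + 42 = 20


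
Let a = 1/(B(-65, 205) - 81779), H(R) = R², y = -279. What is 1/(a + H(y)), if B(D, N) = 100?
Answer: 81679/6357975038 ≈ 1.2847e-5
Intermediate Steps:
a = -1/81679 (a = 1/(100 - 81779) = 1/(-81679) = -1/81679 ≈ -1.2243e-5)
1/(a + H(y)) = 1/(-1/81679 + (-279)²) = 1/(-1/81679 + 77841) = 1/(6357975038/81679) = 81679/6357975038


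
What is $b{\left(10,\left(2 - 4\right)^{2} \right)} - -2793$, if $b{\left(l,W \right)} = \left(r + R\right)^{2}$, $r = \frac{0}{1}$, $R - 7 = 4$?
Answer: $2914$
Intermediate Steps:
$R = 11$ ($R = 7 + 4 = 11$)
$r = 0$ ($r = 0 \cdot 1 = 0$)
$b{\left(l,W \right)} = 121$ ($b{\left(l,W \right)} = \left(0 + 11\right)^{2} = 11^{2} = 121$)
$b{\left(10,\left(2 - 4\right)^{2} \right)} - -2793 = 121 - -2793 = 121 + 2793 = 2914$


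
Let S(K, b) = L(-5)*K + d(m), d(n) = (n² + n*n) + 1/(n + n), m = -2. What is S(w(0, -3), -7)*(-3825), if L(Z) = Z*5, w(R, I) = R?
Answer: -118575/4 ≈ -29644.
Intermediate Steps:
L(Z) = 5*Z
d(n) = 1/(2*n) + 2*n² (d(n) = (n² + n²) + 1/(2*n) = 2*n² + 1/(2*n) = 1/(2*n) + 2*n²)
S(K, b) = 31/4 - 25*K (S(K, b) = (5*(-5))*K + (½)*(1 + 4*(-2)³)/(-2) = -25*K + (½)*(-½)*(1 + 4*(-8)) = -25*K + (½)*(-½)*(1 - 32) = -25*K + (½)*(-½)*(-31) = -25*K + 31/4 = 31/4 - 25*K)
S(w(0, -3), -7)*(-3825) = (31/4 - 25*0)*(-3825) = (31/4 + 0)*(-3825) = (31/4)*(-3825) = -118575/4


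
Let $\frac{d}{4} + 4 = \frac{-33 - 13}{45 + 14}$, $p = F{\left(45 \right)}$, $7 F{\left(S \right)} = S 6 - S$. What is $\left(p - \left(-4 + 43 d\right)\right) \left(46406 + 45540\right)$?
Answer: $\frac{32590719430}{413} \approx 7.8912 \cdot 10^{7}$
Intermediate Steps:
$F{\left(S \right)} = \frac{5 S}{7}$ ($F{\left(S \right)} = \frac{S 6 - S}{7} = \frac{6 S - S}{7} = \frac{5 S}{7}$)
$p = \frac{225}{7}$ ($p = \frac{5}{7} \cdot 45 = \frac{225}{7} \approx 32.143$)
$d = - \frac{1128}{59}$ ($d = -16 + 4 \frac{-33 - 13}{45 + 14} = -16 + 4 \left(- \frac{46}{59}\right) = -16 - \frac{184}{59} = - \frac{1128}{59} \approx -19.119$)
$\left(p - \left(-4 + 43 d\right)\right) \left(46406 + 45540\right) = \left(\frac{225}{7} + \left(\left(-43\right) \left(- \frac{1128}{59}\right) + \left(18 - 14\right)\right)\right) \left(46406 + 45540\right) = \left(\frac{225}{7} + \left(\frac{48504}{59} + \left(18 - 14\right)\right)\right) 91946 = \left(\frac{225}{7} + \left(\frac{48504}{59} + 4\right)\right) 91946 = \left(\frac{225}{7} + \frac{48740}{59}\right) 91946 = \frac{354455}{413} \cdot 91946 = \frac{32590719430}{413}$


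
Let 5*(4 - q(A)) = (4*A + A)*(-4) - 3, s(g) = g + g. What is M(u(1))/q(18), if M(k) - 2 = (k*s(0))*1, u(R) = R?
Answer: 10/383 ≈ 0.026110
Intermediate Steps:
s(g) = 2*g
q(A) = 23/5 + 4*A (q(A) = 4 - ((4*A + A)*(-4) - 3)/5 = 4 - ((5*A)*(-4) - 3)/5 = 4 - (-20*A - 3)/5 = 4 - (-3 - 20*A)/5 = 4 + (⅗ + 4*A) = 23/5 + 4*A)
M(k) = 2 (M(k) = 2 + (k*(2*0))*1 = 2 + (k*0)*1 = 2 + 0*1 = 2 + 0 = 2)
M(u(1))/q(18) = 2/(23/5 + 4*18) = 2/(23/5 + 72) = 2/(383/5) = 2*(5/383) = 10/383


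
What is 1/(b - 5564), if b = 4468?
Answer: -1/1096 ≈ -0.00091241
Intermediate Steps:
1/(b - 5564) = 1/(4468 - 5564) = 1/(-1096) = -1/1096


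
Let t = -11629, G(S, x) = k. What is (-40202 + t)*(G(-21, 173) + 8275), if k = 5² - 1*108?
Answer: -424599552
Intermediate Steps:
k = -83 (k = 25 - 108 = -83)
G(S, x) = -83
(-40202 + t)*(G(-21, 173) + 8275) = (-40202 - 11629)*(-83 + 8275) = -51831*8192 = -424599552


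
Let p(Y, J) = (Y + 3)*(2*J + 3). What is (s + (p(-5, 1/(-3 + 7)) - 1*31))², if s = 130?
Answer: 8464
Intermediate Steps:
p(Y, J) = (3 + Y)*(3 + 2*J)
(s + (p(-5, 1/(-3 + 7)) - 1*31))² = (130 + ((9 + 3*(-5) + 6/(-3 + 7) + 2*(-5)/(-3 + 7)) - 1*31))² = (130 + ((9 - 15 + 6/4 + 2*(-5)/4) - 31))² = (130 + ((9 - 15 + 6*(¼) + 2*(¼)*(-5)) - 31))² = (130 + ((9 - 15 + 3/2 - 5/2) - 31))² = (130 + (-7 - 31))² = (130 - 38)² = 92² = 8464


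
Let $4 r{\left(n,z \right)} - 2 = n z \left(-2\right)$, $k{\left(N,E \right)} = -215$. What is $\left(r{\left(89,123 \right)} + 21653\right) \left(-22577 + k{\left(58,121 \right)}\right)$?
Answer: $-368774560$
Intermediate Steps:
$r{\left(n,z \right)} = \frac{1}{2} - \frac{n z}{2}$ ($r{\left(n,z \right)} = \frac{1}{2} + \frac{n z \left(-2\right)}{4} = \frac{1}{2} + \frac{\left(-2\right) n z}{4} = \frac{1}{2} - \frac{n z}{2}$)
$\left(r{\left(89,123 \right)} + 21653\right) \left(-22577 + k{\left(58,121 \right)}\right) = \left(\left(\frac{1}{2} - \frac{89}{2} \cdot 123\right) + 21653\right) \left(-22577 - 215\right) = \left(\left(\frac{1}{2} - \frac{10947}{2}\right) + 21653\right) \left(-22792\right) = \left(-5473 + 21653\right) \left(-22792\right) = 16180 \left(-22792\right) = -368774560$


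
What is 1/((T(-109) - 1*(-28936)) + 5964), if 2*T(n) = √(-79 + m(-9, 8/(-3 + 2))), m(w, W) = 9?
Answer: 13960/487204007 - I*√70/2436020035 ≈ 2.8653e-5 - 3.4345e-9*I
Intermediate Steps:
T(n) = I*√70/2 (T(n) = √(-79 + 9)/2 = √(-70)/2 = (I*√70)/2 = I*√70/2)
1/((T(-109) - 1*(-28936)) + 5964) = 1/((I*√70/2 - 1*(-28936)) + 5964) = 1/((I*√70/2 + 28936) + 5964) = 1/((28936 + I*√70/2) + 5964) = 1/(34900 + I*√70/2)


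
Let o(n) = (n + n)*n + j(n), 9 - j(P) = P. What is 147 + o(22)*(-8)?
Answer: -7493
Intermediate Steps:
j(P) = 9 - P
o(n) = 9 - n + 2*n**2 (o(n) = (n + n)*n + (9 - n) = (2*n)*n + (9 - n) = 2*n**2 + (9 - n) = 9 - n + 2*n**2)
147 + o(22)*(-8) = 147 + (9 - 1*22 + 2*22**2)*(-8) = 147 + (9 - 22 + 2*484)*(-8) = 147 + (9 - 22 + 968)*(-8) = 147 + 955*(-8) = 147 - 7640 = -7493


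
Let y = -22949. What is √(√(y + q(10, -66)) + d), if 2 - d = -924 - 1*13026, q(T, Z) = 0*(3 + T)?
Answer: √(13952 + I*√22949) ≈ 118.12 + 0.6413*I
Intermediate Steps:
q(T, Z) = 0
d = 13952 (d = 2 - (-924 - 1*13026) = 2 - (-924 - 13026) = 2 - 1*(-13950) = 2 + 13950 = 13952)
√(√(y + q(10, -66)) + d) = √(√(-22949 + 0) + 13952) = √(√(-22949) + 13952) = √(I*√22949 + 13952) = √(13952 + I*√22949)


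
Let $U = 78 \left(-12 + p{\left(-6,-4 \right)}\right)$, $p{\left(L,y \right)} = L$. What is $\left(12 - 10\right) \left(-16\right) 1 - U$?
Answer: $1372$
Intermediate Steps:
$U = -1404$ ($U = 78 \left(-12 - 6\right) = 78 \left(-18\right) = -1404$)
$\left(12 - 10\right) \left(-16\right) 1 - U = \left(12 - 10\right) \left(-16\right) 1 - -1404 = \left(12 - 10\right) \left(-16\right) 1 + 1404 = 2 \left(-16\right) 1 + 1404 = \left(-32\right) 1 + 1404 = -32 + 1404 = 1372$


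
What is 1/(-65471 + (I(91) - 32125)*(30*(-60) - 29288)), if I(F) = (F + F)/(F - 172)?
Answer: 81/80895216865 ≈ 1.0013e-9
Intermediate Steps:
I(F) = 2*F/(-172 + F) (I(F) = (2*F)/(-172 + F) = 2*F/(-172 + F))
1/(-65471 + (I(91) - 32125)*(30*(-60) - 29288)) = 1/(-65471 + (2*91/(-172 + 91) - 32125)*(30*(-60) - 29288)) = 1/(-65471 + (2*91/(-81) - 32125)*(-1800 - 29288)) = 1/(-65471 + (2*91*(-1/81) - 32125)*(-31088)) = 1/(-65471 + (-182/81 - 32125)*(-31088)) = 1/(-65471 - 2602307/81*(-31088)) = 1/(-65471 + 80900520016/81) = 1/(80895216865/81) = 81/80895216865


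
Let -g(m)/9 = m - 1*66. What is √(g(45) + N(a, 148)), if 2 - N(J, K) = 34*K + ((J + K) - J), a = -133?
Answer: I*√4989 ≈ 70.633*I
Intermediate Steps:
N(J, K) = 2 - 35*K (N(J, K) = 2 - (34*K + ((J + K) - J)) = 2 - (34*K + K) = 2 - 35*K)
g(m) = 594 - 9*m (g(m) = -9*(m - 1*66) = -9*(m - 66) = -9*(-66 + m) = 594 - 9*m)
√(g(45) + N(a, 148)) = √((594 - 9*45) + (2 - 35*148)) = √((594 - 405) + (2 - 5180)) = √(189 - 5178) = √(-4989) = I*√4989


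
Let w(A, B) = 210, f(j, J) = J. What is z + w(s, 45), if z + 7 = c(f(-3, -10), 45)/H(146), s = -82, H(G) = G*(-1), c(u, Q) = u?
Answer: 14824/73 ≈ 203.07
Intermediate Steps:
H(G) = -G
z = -506/73 (z = -7 - 10/((-1*146)) = -7 - 10/(-146) = -7 - 10*(-1/146) = -7 + 5/73 = -506/73 ≈ -6.9315)
z + w(s, 45) = -506/73 + 210 = 14824/73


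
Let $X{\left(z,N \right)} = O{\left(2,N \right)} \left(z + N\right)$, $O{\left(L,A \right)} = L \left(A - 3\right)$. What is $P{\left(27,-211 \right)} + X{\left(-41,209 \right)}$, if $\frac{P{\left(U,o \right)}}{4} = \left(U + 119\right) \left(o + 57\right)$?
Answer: $-20720$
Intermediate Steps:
$O{\left(L,A \right)} = L \left(-3 + A\right)$
$X{\left(z,N \right)} = \left(-6 + 2 N\right) \left(N + z\right)$ ($X{\left(z,N \right)} = 2 \left(-3 + N\right) \left(z + N\right) = \left(-6 + 2 N\right) \left(N + z\right)$)
$P{\left(U,o \right)} = 4 \left(57 + o\right) \left(119 + U\right)$ ($P{\left(U,o \right)} = 4 \left(U + 119\right) \left(o + 57\right) = 4 \left(119 + U\right) \left(57 + o\right) = 4 \left(57 + o\right) \left(119 + U\right)$)
$P{\left(27,-211 \right)} + X{\left(-41,209 \right)} = \left(27132 + 228 \cdot 27 + 476 \left(-211\right) + 4 \cdot 27 \left(-211\right)\right) + 2 \left(-3 + 209\right) \left(209 - 41\right) = \left(27132 + 6156 - 100436 - 22788\right) + 2 \cdot 206 \cdot 168 = -89936 + 69216 = -20720$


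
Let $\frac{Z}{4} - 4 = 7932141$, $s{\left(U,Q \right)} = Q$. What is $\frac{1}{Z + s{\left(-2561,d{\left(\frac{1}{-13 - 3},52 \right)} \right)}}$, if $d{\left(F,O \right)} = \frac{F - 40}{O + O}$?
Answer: $\frac{1664}{52796356479} \approx 3.1517 \cdot 10^{-8}$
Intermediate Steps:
$d{\left(F,O \right)} = \frac{-40 + F}{2 O}$
$Z = 31728580$ ($Z = 16 + 4 \cdot 7932141 = 16 + 31728564 = 31728580$)
$\frac{1}{Z + s{\left(-2561,d{\left(\frac{1}{-13 - 3},52 \right)} \right)}} = \frac{1}{31728580 + \frac{-40 + \frac{1}{-13 - 3}}{2 \cdot 52}} = \frac{1}{31728580 + \frac{1}{2} \cdot \frac{1}{52} \left(-40 + \frac{1}{-13 - 3}\right)} = \frac{1}{31728580 + \frac{1}{2} \cdot \frac{1}{52} \left(-40 + \frac{1}{-16}\right)} = \frac{1}{31728580 + \frac{1}{2} \cdot \frac{1}{52} \left(-40 - \frac{1}{16}\right)} = \frac{1}{31728580 + \frac{1}{2} \cdot \frac{1}{52} \left(- \frac{641}{16}\right)} = \frac{1}{31728580 - \frac{641}{1664}} = \frac{1}{\frac{52796356479}{1664}} = \frac{1664}{52796356479}$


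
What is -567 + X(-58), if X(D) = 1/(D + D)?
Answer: -65773/116 ≈ -567.01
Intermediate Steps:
X(D) = 1/(2*D)
-567 + X(-58) = -567 + (1/2)/(-58) = -567 + (1/2)*(-1/58) = -567 - 1/116 = -65773/116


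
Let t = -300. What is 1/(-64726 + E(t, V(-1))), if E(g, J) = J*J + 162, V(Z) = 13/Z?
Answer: -1/64395 ≈ -1.5529e-5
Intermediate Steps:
E(g, J) = 162 + J**2 (E(g, J) = J**2 + 162 = 162 + J**2)
1/(-64726 + E(t, V(-1))) = 1/(-64726 + (162 + (13/(-1))**2)) = 1/(-64726 + (162 + (13*(-1))**2)) = 1/(-64726 + (162 + (-13)**2)) = 1/(-64726 + (162 + 169)) = 1/(-64726 + 331) = 1/(-64395) = -1/64395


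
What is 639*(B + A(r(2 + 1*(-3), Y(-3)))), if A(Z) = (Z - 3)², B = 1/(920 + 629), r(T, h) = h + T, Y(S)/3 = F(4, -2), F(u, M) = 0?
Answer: 15837615/1549 ≈ 10224.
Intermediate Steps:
Y(S) = 0 (Y(S) = 3*0 = 0)
r(T, h) = T + h
B = 1/1549 ≈ 0.00064558
A(Z) = (-3 + Z)²
639*(B + A(r(2 + 1*(-3), Y(-3)))) = 639*(1/1549 + (-3 + ((2 + 1*(-3)) + 0))²) = 639*(1/1549 + (-3 + ((2 - 3) + 0))²) = 639*(1/1549 + (-3 + (-1 + 0))²) = 639*(1/1549 + (-3 - 1)²) = 639*(1/1549 + (-4)²) = 639*(1/1549 + 16) = 639*(24785/1549) = 15837615/1549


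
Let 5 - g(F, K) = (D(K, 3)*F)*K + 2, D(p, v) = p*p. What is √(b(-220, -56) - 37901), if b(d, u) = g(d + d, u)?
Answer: 3*I*√8589882 ≈ 8792.5*I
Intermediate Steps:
D(p, v) = p²
g(F, K) = 3 - F*K³ (g(F, K) = 5 - ((K²*F)*K + 2) = 5 - ((F*K²)*K + 2) = 5 - (F*K³ + 2) = 5 - (2 + F*K³) = 5 + (-2 - F*K³) = 3 - F*K³)
b(d, u) = 3 - 2*d*u³ (b(d, u) = 3 - (d + d)*u³ = 3 - 2*d*u³)
√(b(-220, -56) - 37901) = √((3 - 2*(-220)*(-56)³) - 37901) = √((3 - 2*(-220)*(-175616)) - 37901) = √((3 - 77271040) - 37901) = √(-77271037 - 37901) = √(-77308938) = 3*I*√8589882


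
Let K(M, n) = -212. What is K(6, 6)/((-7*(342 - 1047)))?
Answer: -212/4935 ≈ -0.042958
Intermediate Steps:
K(6, 6)/((-7*(342 - 1047))) = -212*(-1/(7*(342 - 1047))) = -212/((-7*(-705))) = -212/4935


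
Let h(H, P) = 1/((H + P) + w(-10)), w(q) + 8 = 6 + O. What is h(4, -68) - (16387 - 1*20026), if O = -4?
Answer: 254729/70 ≈ 3639.0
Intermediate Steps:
w(q) = -6 (w(q) = -8 + (6 - 4) = -8 + 2 = -6)
h(H, P) = 1/(-6 + H + P) (h(H, P) = 1/((H + P) - 6) = 1/(-6 + H + P))
h(4, -68) - (16387 - 1*20026) = 1/(-6 + 4 - 68) - (16387 - 1*20026) = 1/(-70) - (16387 - 20026) = -1/70 - 1*(-3639) = -1/70 + 3639 = 254729/70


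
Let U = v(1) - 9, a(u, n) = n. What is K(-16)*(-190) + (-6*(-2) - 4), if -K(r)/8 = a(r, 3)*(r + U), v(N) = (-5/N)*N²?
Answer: -136792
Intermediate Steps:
v(N) = -5*N
U = -14 (U = -5*1 - 9 = -5 - 9 = -14)
K(r) = 336 - 24*r (K(r) = -24*(r - 14) = -24*(-14 + r) = -8*(-42 + 3*r) = 336 - 24*r)
K(-16)*(-190) + (-6*(-2) - 4) = (336 - 24*(-16))*(-190) + (-6*(-2) - 4) = (336 + 384)*(-190) + (12 - 4) = 720*(-190) + 8 = -136800 + 8 = -136792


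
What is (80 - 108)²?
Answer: 784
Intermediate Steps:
(80 - 108)² = (-28)² = 784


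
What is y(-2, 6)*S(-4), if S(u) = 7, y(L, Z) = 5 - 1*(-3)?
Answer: 56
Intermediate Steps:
y(L, Z) = 8 (y(L, Z) = 5 + 3 = 8)
y(-2, 6)*S(-4) = 8*7 = 56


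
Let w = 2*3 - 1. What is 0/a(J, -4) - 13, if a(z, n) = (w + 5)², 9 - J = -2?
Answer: -13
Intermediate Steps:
J = 11 (J = 9 - 1*(-2) = 9 + 2 = 11)
w = 5 (w = 6 - 1 = 5)
a(z, n) = 100 (a(z, n) = (5 + 5)² = 10² = 100)
0/a(J, -4) - 13 = 0/100 - 13 = 0*(1/100) - 13 = 0 - 13 = -13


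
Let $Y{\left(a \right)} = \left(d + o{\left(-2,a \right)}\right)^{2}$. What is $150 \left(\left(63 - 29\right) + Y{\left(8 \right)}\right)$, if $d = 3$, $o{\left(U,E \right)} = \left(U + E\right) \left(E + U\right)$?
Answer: $233250$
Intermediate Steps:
$o{\left(U,E \right)} = \left(E + U\right)^{2}$ ($o{\left(U,E \right)} = \left(E + U\right) \left(E + U\right) = \left(E + U\right)^{2}$)
$Y{\left(a \right)} = \left(3 + \left(-2 + a\right)^{2}\right)^{2}$ ($Y{\left(a \right)} = \left(3 + \left(a - 2\right)^{2}\right)^{2} = \left(3 + \left(-2 + a\right)^{2}\right)^{2}$)
$150 \left(\left(63 - 29\right) + Y{\left(8 \right)}\right) = 150 \left(\left(63 - 29\right) + \left(3 + \left(-2 + 8\right)^{2}\right)^{2}\right) = 150 \left(34 + \left(3 + 6^{2}\right)^{2}\right) = 150 \left(34 + \left(3 + 36\right)^{2}\right) = 150 \left(34 + 39^{2}\right) = 150 \left(34 + 1521\right) = 150 \cdot 1555 = 233250$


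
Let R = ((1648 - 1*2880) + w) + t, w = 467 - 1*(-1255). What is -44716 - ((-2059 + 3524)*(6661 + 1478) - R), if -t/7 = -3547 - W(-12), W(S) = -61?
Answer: -11943459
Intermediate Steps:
w = 1722 (w = 467 + 1255 = 1722)
t = 24402 (t = -7*(-3547 - 1*(-61)) = -7*(-3547 + 61) = -7*(-3486) = 24402)
R = 24892 (R = ((1648 - 1*2880) + 1722) + 24402 = ((1648 - 2880) + 1722) + 24402 = (-1232 + 1722) + 24402 = 490 + 24402 = 24892)
-44716 - ((-2059 + 3524)*(6661 + 1478) - R) = -44716 - ((-2059 + 3524)*(6661 + 1478) - 1*24892) = -44716 - (1465*8139 - 24892) = -44716 - (11923635 - 24892) = -44716 - 1*11898743 = -44716 - 11898743 = -11943459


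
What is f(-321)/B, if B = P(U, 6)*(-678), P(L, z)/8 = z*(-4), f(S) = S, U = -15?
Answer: -107/43392 ≈ -0.0024659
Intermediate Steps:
P(L, z) = -32*z (P(L, z) = 8*(z*(-4)) = 8*(-4*z) = -32*z)
B = 130176 (B = -32*6*(-678) = -192*(-678) = 130176)
f(-321)/B = -321/130176 = -321*1/130176 = -107/43392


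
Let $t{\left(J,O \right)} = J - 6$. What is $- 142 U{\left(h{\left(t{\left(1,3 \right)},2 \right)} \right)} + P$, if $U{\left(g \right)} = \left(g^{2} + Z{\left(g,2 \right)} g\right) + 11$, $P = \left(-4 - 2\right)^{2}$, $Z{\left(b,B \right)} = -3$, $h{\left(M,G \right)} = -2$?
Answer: $-2946$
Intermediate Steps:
$t{\left(J,O \right)} = -6 + J$ ($t{\left(J,O \right)} = J - 6 = -6 + J$)
$P = 36$ ($P = \left(-6\right)^{2} = 36$)
$U{\left(g \right)} = 11 + g^{2} - 3 g$ ($U{\left(g \right)} = \left(g^{2} - 3 g\right) + 11 = 11 + g^{2} - 3 g$)
$- 142 U{\left(h{\left(t{\left(1,3 \right)},2 \right)} \right)} + P = - 142 \left(11 + \left(-2\right)^{2} - -6\right) + 36 = - 142 \left(11 + 4 + 6\right) + 36 = \left(-142\right) 21 + 36 = -2982 + 36 = -2946$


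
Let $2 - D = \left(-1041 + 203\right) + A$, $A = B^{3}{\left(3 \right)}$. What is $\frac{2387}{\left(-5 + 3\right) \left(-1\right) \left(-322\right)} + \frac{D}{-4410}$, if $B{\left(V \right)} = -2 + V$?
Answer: $- \frac{790499}{202860} \approx -3.8968$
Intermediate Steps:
$A = 1$ ($A = \left(-2 + 3\right)^{3} = 1^{3} = 1$)
$D = 839$ ($D = 2 - \left(\left(-1041 + 203\right) + 1\right) = 2 - \left(-838 + 1\right) = 2 - -837 = 2 + 837 = 839$)
$\frac{2387}{\left(-5 + 3\right) \left(-1\right) \left(-322\right)} + \frac{D}{-4410} = \frac{2387}{\left(-5 + 3\right) \left(-1\right) \left(-322\right)} + \frac{839}{-4410} = \frac{2387}{\left(-2\right) \left(-1\right) \left(-322\right)} + 839 \left(- \frac{1}{4410}\right) = \frac{2387}{2 \left(-322\right)} - \frac{839}{4410} = \frac{2387}{-644} - \frac{839}{4410} = 2387 \left(- \frac{1}{644}\right) - \frac{839}{4410} = - \frac{341}{92} - \frac{839}{4410} = - \frac{790499}{202860}$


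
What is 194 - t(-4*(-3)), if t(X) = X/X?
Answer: 193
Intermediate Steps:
t(X) = 1
194 - t(-4*(-3)) = 194 - 1*1 = 194 - 1 = 193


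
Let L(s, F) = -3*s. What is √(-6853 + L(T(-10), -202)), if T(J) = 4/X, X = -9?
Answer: I*√61665/3 ≈ 82.775*I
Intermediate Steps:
T(J) = -4/9 (T(J) = 4/(-9) = 4*(-⅑) = -4/9)
√(-6853 + L(T(-10), -202)) = √(-6853 - 3*(-4/9)) = √(-6853 + 4/3) = √(-20555/3) = I*√61665/3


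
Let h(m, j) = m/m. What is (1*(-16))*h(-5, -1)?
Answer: -16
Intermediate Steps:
h(m, j) = 1
(1*(-16))*h(-5, -1) = (1*(-16))*1 = -16*1 = -16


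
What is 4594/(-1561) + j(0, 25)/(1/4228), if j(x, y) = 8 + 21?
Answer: 191392738/1561 ≈ 1.2261e+5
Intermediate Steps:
j(x, y) = 29
4594/(-1561) + j(0, 25)/(1/4228) = 4594/(-1561) + 29/(1/4228) = 4594*(-1/1561) + 29/(1/4228) = -4594/1561 + 29*4228 = -4594/1561 + 122612 = 191392738/1561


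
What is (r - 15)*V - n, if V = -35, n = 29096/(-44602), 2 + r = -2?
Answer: 14844713/22301 ≈ 665.65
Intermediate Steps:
r = -4 (r = -2 - 2 = -4)
n = -14548/22301 (n = 29096*(-1/44602) = -14548/22301 ≈ -0.65235)
(r - 15)*V - n = (-4 - 15)*(-35) - 1*(-14548/22301) = -19*(-35) + 14548/22301 = 665 + 14548/22301 = 14844713/22301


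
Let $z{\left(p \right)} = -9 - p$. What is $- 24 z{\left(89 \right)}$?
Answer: $2352$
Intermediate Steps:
$- 24 z{\left(89 \right)} = - 24 \left(-9 - 89\right) = \left(-24\right) \left(-98\right) = 2352$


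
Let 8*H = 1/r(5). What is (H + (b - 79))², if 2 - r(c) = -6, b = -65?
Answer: 84916225/4096 ≈ 20732.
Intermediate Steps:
r(c) = 8 (r(c) = 2 - 1*(-6) = 2 + 6 = 8)
H = 1/64 (H = (⅛)/8 = (⅛)*(⅛) = 1/64 ≈ 0.015625)
(H + (b - 79))² = (1/64 + (-65 - 79))² = (1/64 - 144)² = (-9215/64)² = 84916225/4096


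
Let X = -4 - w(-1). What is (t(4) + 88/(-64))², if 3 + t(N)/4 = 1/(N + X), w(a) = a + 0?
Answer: 5625/64 ≈ 87.891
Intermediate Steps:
w(a) = a
X = -3 (X = -4 - 1*(-1) = -4 + 1 = -3)
t(N) = -12 + 4/(-3 + N) (t(N) = -12 + 4/(N - 3) = -12 + 4/(-3 + N))
(t(4) + 88/(-64))² = (4*(10 - 3*4)/(-3 + 4) + 88/(-64))² = (4*(10 - 12)/1 + 88*(-1/64))² = (4*1*(-2) - 11/8)² = (-8 - 11/8)² = (-75/8)² = 5625/64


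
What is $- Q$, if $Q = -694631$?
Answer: $694631$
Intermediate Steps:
$- Q = \left(-1\right) \left(-694631\right) = 694631$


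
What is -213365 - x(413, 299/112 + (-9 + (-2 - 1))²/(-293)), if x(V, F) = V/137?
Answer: -29231418/137 ≈ -2.1337e+5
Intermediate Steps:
x(V, F) = V/137 (x(V, F) = V*(1/137) = V/137)
-213365 - x(413, 299/112 + (-9 + (-2 - 1))²/(-293)) = -213365 - 413/137 = -29231418/137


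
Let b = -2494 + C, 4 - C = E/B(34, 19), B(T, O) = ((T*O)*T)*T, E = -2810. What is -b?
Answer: 929734715/373388 ≈ 2490.0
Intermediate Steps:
B(T, O) = O*T**3 (B(T, O) = ((O*T)*T)*T = (O*T**2)*T = O*T**3)
C = 1494957/373388 (C = 4 - (-2810)/(19*34**3) = 4 - (-2810)/(19*39304) = 4 - (-2810)/746776 = 4 - 1*(-1405/373388) = 4 + 1405/373388 = 1494957/373388 ≈ 4.0038)
b = -929734715/373388 (b = -2494 + 1494957/373388 = -929734715/373388 ≈ -2490.0)
-b = -1*(-929734715/373388) = 929734715/373388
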